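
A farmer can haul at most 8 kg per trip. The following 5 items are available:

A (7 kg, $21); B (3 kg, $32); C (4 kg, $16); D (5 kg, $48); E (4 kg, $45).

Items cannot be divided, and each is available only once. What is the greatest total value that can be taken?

$80

Check high-value combinations within 8 kg:
- B+D: weight 3+5=8, value 32+48=80
- B+E: weight 3+4=7, value 32+45=77
- C+E: weight 4+4=8, value 16+45=61
Best: $80.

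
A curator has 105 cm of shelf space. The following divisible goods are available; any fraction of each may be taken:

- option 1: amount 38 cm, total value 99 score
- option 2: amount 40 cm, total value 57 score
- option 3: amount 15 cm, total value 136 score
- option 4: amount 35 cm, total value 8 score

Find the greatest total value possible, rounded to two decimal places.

Take in order of value per unit:
- option 3 (136/15 per unit): all 15 → value 136, running total 136.00
- option 1 (99/38 per unit): all 38 → value 99, running total 235.00
- option 2 (57/40 per unit): all 40 → value 57, running total 292.00
- option 4 (8/35 per unit): 12 of 35 → value 12×8/35 = 2.7429, running total 294.74
Total 294.74.

294.74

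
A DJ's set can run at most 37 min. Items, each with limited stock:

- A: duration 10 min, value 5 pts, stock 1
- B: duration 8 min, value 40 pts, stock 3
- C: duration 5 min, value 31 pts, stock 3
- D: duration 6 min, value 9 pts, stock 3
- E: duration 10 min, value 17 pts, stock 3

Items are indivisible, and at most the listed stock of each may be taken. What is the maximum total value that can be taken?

Top feasible selections:
- 3×B + 2×C: duration 34, value 182
- 2×B + 3×C + 1×D: duration 37, value 182
Best: 182 pts.

182 pts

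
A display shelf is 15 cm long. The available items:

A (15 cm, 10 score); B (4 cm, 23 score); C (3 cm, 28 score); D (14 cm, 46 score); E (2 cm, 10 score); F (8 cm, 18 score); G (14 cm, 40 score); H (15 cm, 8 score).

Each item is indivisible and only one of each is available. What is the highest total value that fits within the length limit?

Check high-value combinations within 15 cm:
- B+C+F: length 4+3+8=15, value 23+28+18=69
- B+C+E: length 4+3+2=9, value 23+28+10=61
- C+E+F: length 3+2+8=13, value 28+10+18=56
- B+C: length 4+3=7, value 23+28=51
Best: 69 score.

69 score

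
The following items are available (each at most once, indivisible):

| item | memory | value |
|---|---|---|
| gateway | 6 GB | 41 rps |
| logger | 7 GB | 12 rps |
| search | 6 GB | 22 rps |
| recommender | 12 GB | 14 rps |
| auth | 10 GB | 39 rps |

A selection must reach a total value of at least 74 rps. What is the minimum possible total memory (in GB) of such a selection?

Subsets with value ≥ 74, sorted by total memory:
- gateway+auth: memory 16, value 80
- gateway+logger+search: memory 19, value 75
- gateway+search+auth: memory 22, value 102
- gateway+logger+auth: memory 23, value 92
Minimum memory: 16 GB.

16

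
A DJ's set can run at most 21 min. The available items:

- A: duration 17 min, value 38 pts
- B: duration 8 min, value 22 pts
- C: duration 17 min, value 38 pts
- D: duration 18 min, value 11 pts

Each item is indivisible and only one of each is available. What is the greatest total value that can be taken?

38 pts

Check high-value combinations within 21 min:
- A: duration 17, value 38
- C: duration 17, value 38
- B: duration 8, value 22
- D: duration 18, value 11
Best: 38 pts.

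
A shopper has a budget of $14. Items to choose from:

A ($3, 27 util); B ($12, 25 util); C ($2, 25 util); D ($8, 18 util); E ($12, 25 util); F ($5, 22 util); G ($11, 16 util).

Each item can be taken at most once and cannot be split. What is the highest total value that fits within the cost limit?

Check high-value combinations within $14:
- A+C+F: cost 3+2+5=10, value 27+25+22=74
- A+C+D: cost 3+2+8=13, value 27+25+18=70
- A+C: cost 3+2=5, value 27+25=52
- B+C: cost 12+2=14, value 25+25=50
Best: 74 util.

74 util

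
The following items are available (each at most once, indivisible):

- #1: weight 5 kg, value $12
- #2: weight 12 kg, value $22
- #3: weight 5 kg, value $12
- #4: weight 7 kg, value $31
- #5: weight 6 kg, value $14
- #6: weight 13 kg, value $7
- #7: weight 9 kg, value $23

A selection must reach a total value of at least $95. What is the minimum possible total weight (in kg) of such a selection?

38

Subsets with value ≥ 95, sorted by total weight:
- #1+#2+#3+#4+#7: weight 38, value 100
- #1+#2+#4+#5+#7: weight 39, value 102
- #2+#3+#4+#5+#7: weight 39, value 102
Minimum weight: 38 kg.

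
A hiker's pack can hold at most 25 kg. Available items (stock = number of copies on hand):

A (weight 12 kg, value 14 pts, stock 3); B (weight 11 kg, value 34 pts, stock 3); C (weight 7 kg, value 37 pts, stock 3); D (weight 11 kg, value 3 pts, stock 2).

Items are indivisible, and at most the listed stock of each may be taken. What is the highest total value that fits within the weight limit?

111 pts

Best selections within weight 25 and stock limits:
- 3×C: weight 21, value 111
- 1×B + 2×C: weight 25, value 108
- 2×C + 1×D: weight 25, value 77
Best: 111 pts.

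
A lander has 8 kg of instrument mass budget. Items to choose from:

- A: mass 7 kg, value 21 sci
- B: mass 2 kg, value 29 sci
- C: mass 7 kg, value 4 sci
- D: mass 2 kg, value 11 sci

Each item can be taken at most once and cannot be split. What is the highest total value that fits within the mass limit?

40 sci

Check high-value combinations within 8 kg:
- B+D: mass 2+2=4, value 29+11=40
- B: mass 2, value 29
- A: mass 7, value 21
- D: mass 2, value 11
- C: mass 7, value 4
Best: 40 sci.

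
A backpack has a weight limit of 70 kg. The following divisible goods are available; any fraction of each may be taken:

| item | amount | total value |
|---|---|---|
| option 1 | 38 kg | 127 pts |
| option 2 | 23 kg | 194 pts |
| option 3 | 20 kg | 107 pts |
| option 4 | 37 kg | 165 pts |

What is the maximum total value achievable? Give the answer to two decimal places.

Take in order of value per unit:
- option 2 (194/23 per unit): all 23 → value 194, running total 194.00
- option 3 (107/20 per unit): all 20 → value 107, running total 301.00
- option 4 (165/37 per unit): 27 of 37 → value 27×165/37 = 120.4054, running total 421.41
Total 421.41.

421.41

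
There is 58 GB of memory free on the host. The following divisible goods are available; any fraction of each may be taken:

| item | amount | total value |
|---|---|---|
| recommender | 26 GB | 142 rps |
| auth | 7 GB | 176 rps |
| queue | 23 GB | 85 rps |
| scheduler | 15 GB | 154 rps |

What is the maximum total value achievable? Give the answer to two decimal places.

Take in order of value per unit:
- auth (176/7 per unit): all 7 → value 176, running total 176.00
- scheduler (154/15 per unit): all 15 → value 154, running total 330.00
- recommender (142/26 per unit): all 26 → value 142, running total 472.00
- queue (85/23 per unit): 10 of 23 → value 10×85/23 = 36.9565, running total 508.96
Total 508.96.

508.96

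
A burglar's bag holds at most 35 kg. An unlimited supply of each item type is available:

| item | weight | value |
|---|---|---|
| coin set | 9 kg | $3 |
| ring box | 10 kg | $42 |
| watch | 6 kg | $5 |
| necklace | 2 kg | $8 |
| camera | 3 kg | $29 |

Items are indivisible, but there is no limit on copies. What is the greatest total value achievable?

$327

Best value-per-unit is camera at 29/3; filling with it alone gives 11×29 = 319.
Optimal mix: 1×necklace + 11×camera → weight 35, value 327.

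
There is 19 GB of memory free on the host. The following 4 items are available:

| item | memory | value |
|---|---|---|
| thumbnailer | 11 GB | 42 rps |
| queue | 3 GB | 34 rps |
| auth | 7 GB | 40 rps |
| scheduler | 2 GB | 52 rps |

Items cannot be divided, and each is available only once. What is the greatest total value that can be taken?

Check high-value combinations within 19 GB:
- thumbnailer+queue+scheduler: memory 11+3+2=16, value 42+34+52=128
- queue+auth+scheduler: memory 3+7+2=12, value 34+40+52=126
- thumbnailer+scheduler: memory 11+2=13, value 42+52=94
- auth+scheduler: memory 7+2=9, value 40+52=92
Best: 128 rps.

128 rps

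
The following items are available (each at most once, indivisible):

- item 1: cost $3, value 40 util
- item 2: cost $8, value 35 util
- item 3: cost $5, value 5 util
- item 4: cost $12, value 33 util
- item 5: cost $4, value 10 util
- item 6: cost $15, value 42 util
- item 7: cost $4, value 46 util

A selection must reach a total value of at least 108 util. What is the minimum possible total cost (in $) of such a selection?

Subsets with value ≥ 108, sorted by total cost:
- item 1+item 2+item 7: cost 15, value 121
- item 1+item 2+item 5+item 7: cost 19, value 131
- item 1+item 4+item 7: cost 19, value 119
- item 1+item 2+item 3+item 7: cost 20, value 126
Minimum cost: 15 $.

15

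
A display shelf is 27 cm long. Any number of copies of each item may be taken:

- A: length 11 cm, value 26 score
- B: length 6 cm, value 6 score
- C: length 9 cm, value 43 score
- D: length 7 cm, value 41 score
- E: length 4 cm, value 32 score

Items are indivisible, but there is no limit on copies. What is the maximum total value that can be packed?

201 score

Best value-per-unit is E at 32/4; filling with it alone gives 6×32 = 192.
Optimal mix: 1×D + 5×E → length 27, value 201.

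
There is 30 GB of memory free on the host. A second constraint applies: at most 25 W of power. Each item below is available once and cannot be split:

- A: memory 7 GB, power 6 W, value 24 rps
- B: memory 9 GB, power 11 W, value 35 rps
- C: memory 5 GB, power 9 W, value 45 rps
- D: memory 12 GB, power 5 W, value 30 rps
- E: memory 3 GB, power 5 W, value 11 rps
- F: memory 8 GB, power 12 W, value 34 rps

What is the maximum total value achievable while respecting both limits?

Feasible sets respecting both limits:
- B+C+D: memory 26, power 25, value 110
- A+C+D+E: memory 27, power 25, value 110
- A+C+D: memory 24, power 20, value 99
Best: 110 rps.

110 rps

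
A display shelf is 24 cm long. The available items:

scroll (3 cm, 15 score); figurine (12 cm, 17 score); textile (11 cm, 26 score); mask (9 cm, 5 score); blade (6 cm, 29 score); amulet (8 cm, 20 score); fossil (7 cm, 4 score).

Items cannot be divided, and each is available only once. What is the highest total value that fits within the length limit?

70 score

This is a 0/1 knapsack; check combinations near the capacity.
- scroll+textile+blade: length 3+11+6=20, value 15+26+29=70
- scroll+blade+amulet+fossil: length 3+6+8+7=24, value 15+29+20+4=68
- scroll+blade+amulet: length 3+6+8=17, value 15+29+20=64
Best: 70 score.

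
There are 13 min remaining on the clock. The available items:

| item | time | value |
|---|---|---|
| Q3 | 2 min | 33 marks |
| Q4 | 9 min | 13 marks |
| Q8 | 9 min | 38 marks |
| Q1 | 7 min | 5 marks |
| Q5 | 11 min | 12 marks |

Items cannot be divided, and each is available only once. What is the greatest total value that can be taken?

71 marks

Check high-value combinations within 13 min:
- Q3+Q8: time 2+9=11, value 33+38=71
- Q3+Q4: time 2+9=11, value 33+13=46
- Q3+Q5: time 2+11=13, value 33+12=45
- Q8: time 9, value 38
- Q3+Q1: time 2+7=9, value 33+5=38
Best: 71 marks.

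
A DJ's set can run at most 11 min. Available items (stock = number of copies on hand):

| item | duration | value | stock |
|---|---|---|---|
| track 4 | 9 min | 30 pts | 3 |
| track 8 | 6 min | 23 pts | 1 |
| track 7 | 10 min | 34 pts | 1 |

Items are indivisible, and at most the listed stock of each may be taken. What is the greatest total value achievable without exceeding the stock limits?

Best selections within duration 11 and stock limits:
- 1×track 7: duration 10, value 34
- 1×track 4: duration 9, value 30
Best: 34 pts.

34 pts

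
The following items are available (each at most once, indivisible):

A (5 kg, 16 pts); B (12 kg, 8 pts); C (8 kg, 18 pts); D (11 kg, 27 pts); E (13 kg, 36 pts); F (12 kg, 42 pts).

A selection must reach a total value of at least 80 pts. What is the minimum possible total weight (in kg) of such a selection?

28

Subsets with value ≥ 80, sorted by total weight:
- A+D+F: weight 28, value 85
- A+E+F: weight 30, value 94
Minimum weight: 28 kg.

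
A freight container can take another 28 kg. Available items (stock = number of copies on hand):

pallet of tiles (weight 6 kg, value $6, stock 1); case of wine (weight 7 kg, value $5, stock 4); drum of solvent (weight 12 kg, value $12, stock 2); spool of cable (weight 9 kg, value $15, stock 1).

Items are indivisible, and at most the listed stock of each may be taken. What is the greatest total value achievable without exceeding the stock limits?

$33

Best selections within weight 28 and stock limits:
- 1×pallet of tiles + 1×drum of solvent + 1×spool of cable: weight 27, value 33
- 1×case of wine + 1×drum of solvent + 1×spool of cable: weight 28, value 32
- 1×drum of solvent + 1×spool of cable: weight 21, value 27
- 1×pallet of tiles + 1×case of wine + 1×spool of cable: weight 22, value 26
Best: $33.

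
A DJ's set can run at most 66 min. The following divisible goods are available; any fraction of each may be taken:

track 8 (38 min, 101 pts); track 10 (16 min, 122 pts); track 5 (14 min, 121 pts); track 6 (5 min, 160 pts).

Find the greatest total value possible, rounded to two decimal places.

Take in order of value per unit:
- track 6 (160/5 per unit): all 5 → value 160, running total 160.00
- track 5 (121/14 per unit): all 14 → value 121, running total 281.00
- track 10 (122/16 per unit): all 16 → value 122, running total 403.00
- track 8 (101/38 per unit): 31 of 38 → value 31×101/38 = 82.3947, running total 485.39
Total 485.39.

485.39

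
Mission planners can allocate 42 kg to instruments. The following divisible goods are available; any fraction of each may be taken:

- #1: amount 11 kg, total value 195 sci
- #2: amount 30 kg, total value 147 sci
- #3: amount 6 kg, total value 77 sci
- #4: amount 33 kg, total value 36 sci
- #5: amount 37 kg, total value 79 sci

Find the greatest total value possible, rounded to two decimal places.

Take in order of value per unit:
- #1 (195/11 per unit): all 11 → value 195, running total 195.00
- #3 (77/6 per unit): all 6 → value 77, running total 272.00
- #2 (147/30 per unit): 25 of 30 → value 25×147/30 = 122.5000, running total 394.50
Total 394.50.

394.50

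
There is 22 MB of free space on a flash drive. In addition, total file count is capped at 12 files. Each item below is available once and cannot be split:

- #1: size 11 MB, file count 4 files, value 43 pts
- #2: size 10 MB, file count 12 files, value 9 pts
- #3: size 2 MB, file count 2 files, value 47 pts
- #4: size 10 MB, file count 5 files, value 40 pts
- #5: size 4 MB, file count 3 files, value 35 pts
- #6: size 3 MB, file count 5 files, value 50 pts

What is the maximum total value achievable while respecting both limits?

Feasible sets respecting both limits:
- #1+#3+#6: size 16, file count 11, value 140
- #3+#4+#6: size 15, file count 12, value 137
- #3+#5+#6: size 9, file count 10, value 132
Best: 140 pts.

140 pts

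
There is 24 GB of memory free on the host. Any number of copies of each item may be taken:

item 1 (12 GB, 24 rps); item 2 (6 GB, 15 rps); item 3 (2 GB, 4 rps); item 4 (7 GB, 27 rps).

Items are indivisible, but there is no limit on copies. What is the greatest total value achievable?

Best value-per-unit is item 4 at 27/7; filling with it alone gives 3×27 = 81.
Optimal mix: 1×item 3 + 3×item 4 → memory 23, value 85.

85 rps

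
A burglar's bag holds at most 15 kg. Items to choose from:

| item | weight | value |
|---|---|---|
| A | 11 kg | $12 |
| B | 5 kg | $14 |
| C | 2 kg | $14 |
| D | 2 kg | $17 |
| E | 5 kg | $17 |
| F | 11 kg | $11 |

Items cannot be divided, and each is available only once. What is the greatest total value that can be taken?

$62

Check high-value combinations within 15 kg:
- B+C+D+E: weight 5+2+2+5=14, value 14+14+17+17=62
- C+D+E: weight 2+2+5=9, value 14+17+17=48
- B+D+E: weight 5+2+5=12, value 14+17+17=48
Best: $62.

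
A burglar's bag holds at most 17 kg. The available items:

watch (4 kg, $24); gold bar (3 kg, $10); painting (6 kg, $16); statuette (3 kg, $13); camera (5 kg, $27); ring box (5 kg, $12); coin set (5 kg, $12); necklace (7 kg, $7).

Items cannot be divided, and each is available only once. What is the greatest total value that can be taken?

$76

Check high-value combinations within 17 kg:
- watch+statuette+camera+ring box: weight 4+3+5+5=17, value 24+13+27+12=76
- watch+statuette+camera+coin set: weight 4+3+5+5=17, value 24+13+27+12=76
- watch+gold bar+statuette+camera: weight 4+3+3+5=15, value 24+10+13+27=74
Best: $76.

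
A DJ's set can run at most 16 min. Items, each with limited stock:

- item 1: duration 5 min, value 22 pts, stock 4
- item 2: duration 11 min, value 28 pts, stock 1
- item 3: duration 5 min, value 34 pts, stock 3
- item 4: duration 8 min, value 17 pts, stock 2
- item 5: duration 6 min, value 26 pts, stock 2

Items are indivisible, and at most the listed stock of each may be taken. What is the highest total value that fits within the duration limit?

Top feasible selections:
- 3×item 3: duration 15, value 102
- 2×item 3 + 1×item 5: duration 16, value 94
- 1×item 1 + 2×item 3: duration 15, value 90
Best: 102 pts.

102 pts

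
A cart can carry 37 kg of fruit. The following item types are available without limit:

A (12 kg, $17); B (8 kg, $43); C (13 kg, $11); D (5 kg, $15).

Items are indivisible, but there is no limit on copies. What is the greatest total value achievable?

Best value-per-unit is B at 43/8; filling with it alone gives 4×43 = 172.
Optimal mix: 4×B + 1×D → weight 37, value 187.

$187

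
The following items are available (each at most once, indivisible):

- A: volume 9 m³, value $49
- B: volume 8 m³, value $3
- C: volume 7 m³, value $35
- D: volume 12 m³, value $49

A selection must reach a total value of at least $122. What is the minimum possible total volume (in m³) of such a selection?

Subsets with value ≥ 122, sorted by total volume:
- A+C+D: volume 28, value 133
- A+B+C+D: volume 36, value 136
Minimum volume: 28 m³.

28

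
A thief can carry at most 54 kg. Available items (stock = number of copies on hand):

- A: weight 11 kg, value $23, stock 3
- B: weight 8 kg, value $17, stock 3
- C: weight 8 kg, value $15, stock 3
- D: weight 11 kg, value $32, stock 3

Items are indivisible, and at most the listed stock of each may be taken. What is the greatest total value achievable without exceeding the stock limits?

Best selections within weight 54 and stock limits:
- 1×A + 1×B + 3×D: weight 52, value 136
- 1×A + 1×C + 3×D: weight 52, value 134
- 2×B + 3×D: weight 49, value 130
- 3×B + 1×C + 2×D: weight 54, value 130
Best: $136.

$136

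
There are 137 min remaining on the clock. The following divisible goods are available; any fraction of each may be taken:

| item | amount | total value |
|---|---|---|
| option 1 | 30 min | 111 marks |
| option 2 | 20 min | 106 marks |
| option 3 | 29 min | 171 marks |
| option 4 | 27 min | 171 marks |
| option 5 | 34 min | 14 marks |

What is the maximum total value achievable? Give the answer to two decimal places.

571.76

Take in order of value per unit:
- option 4 (171/27 per unit): all 27 → value 171, running total 171.00
- option 3 (171/29 per unit): all 29 → value 171, running total 342.00
- option 2 (106/20 per unit): all 20 → value 106, running total 448.00
- option 1 (111/30 per unit): all 30 → value 111, running total 559.00
- option 5 (14/34 per unit): 31 of 34 → value 31×14/34 = 12.7647, running total 571.76
Total 571.76.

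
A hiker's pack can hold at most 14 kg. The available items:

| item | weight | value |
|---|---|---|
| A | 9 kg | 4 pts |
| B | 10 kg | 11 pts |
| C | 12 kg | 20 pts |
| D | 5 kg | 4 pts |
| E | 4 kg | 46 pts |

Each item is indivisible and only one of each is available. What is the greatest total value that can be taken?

57 pts

Check high-value combinations within 14 kg:
- B+E: weight 10+4=14, value 11+46=57
- D+E: weight 5+4=9, value 4+46=50
- A+E: weight 9+4=13, value 4+46=50
Best: 57 pts.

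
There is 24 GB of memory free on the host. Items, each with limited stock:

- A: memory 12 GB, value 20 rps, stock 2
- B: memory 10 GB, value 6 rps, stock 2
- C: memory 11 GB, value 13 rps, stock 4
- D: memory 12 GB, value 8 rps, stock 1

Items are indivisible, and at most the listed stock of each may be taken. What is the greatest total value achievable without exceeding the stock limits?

Top feasible selections:
- 2×A: memory 24, value 40
- 1×A + 1×C: memory 23, value 33
Best: 40 rps.

40 rps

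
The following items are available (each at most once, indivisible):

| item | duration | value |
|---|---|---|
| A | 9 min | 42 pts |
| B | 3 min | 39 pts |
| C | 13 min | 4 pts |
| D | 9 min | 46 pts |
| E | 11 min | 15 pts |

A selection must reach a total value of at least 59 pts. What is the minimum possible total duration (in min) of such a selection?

12

Subsets with value ≥ 59, sorted by total duration:
- B+D: duration 12, value 85
- A+B: duration 12, value 81
Minimum duration: 12 min.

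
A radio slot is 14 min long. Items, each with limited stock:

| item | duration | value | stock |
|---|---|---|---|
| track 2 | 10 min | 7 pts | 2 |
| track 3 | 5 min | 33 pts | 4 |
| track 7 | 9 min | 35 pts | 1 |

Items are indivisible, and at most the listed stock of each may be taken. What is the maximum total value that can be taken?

Top feasible selections:
- 1×track 3 + 1×track 7: duration 14, value 68
- 2×track 3: duration 10, value 66
- 1×track 7: duration 9, value 35
- 1×track 3: duration 5, value 33
Best: 68 pts.

68 pts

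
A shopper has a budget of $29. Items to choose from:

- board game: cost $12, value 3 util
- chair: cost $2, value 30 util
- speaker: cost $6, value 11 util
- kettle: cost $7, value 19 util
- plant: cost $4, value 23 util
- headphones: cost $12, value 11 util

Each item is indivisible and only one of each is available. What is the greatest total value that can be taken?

83 util

Check high-value combinations within $29:
- chair+speaker+kettle+plant: cost 2+6+7+4=19, value 30+11+19+23=83
- chair+kettle+plant+headphones: cost 2+7+4+12=25, value 30+19+23+11=83
- chair+speaker+plant+headphones: cost 2+6+4+12=24, value 30+11+23+11=75
Best: 83 util.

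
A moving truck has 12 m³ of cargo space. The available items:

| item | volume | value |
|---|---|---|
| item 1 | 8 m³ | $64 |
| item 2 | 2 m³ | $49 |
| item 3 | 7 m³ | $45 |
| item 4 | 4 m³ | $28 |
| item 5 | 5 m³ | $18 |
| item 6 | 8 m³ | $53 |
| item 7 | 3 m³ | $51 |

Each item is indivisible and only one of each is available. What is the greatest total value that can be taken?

$145

Check high-value combinations within 12 m³:
- item 2+item 3+item 7: volume 2+7+3=12, value 49+45+51=145
- item 2+item 4+item 7: volume 2+4+3=9, value 49+28+51=128
- item 2+item 5+item 7: volume 2+5+3=10, value 49+18+51=118
Best: $145.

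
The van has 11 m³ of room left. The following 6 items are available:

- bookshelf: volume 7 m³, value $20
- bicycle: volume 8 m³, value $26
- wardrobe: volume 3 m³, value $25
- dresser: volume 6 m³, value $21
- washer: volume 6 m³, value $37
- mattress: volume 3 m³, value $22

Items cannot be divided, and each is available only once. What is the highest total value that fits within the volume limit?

Check high-value combinations within 11 m³:
- wardrobe+washer: volume 3+6=9, value 25+37=62
- washer+mattress: volume 6+3=9, value 37+22=59
- bicycle+wardrobe: volume 8+3=11, value 26+25=51
Best: $62.

$62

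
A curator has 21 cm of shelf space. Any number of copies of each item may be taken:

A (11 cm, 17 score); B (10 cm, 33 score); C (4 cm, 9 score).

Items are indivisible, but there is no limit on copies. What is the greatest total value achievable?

66 score

Best value-per-unit is B at 33/10, and filling with it alone uses length 2×10=20. No mix of the others beats 2×33 = 66.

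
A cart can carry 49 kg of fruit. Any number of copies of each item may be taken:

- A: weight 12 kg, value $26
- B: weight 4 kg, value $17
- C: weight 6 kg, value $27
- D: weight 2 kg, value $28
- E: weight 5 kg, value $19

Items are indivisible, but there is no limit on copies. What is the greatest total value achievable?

$672

Best value-per-unit is D at 28/2, and filling with it alone uses weight 24×2=48. No mix of the others beats 24×28 = 672.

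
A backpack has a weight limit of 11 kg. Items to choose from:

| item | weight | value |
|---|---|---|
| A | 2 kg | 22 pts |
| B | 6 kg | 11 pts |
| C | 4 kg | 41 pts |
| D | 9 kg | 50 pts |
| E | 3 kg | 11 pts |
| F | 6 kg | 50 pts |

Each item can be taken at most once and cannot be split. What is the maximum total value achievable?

This is a 0/1 knapsack; check combinations near the capacity.
- C+F: weight 4+6=10, value 41+50=91
- A+E+F: weight 2+3+6=11, value 22+11+50=83
- A+C+E: weight 2+4+3=9, value 22+41+11=74
- A+F: weight 2+6=8, value 22+50=72
- A+D: weight 2+9=11, value 22+50=72
Best: 91 pts.

91 pts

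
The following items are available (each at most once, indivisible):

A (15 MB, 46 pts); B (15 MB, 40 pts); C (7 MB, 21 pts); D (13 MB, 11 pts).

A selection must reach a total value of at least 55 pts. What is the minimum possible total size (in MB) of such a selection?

Subsets with value ≥ 55, sorted by total size:
- A+C: size 22, value 67
- B+C: size 22, value 61
- A+D: size 28, value 57
Minimum size: 22 MB.

22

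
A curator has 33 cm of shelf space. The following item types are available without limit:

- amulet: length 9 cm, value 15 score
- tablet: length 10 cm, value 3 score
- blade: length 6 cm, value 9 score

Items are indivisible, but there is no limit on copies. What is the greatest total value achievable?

54 score

Best value-per-unit is amulet at 15/9; filling with it alone gives 3×15 = 45.
Optimal mix: 3×amulet + 1×blade → length 33, value 54.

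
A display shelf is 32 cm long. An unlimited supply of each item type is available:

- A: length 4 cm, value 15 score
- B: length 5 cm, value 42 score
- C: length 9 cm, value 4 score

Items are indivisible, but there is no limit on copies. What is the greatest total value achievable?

Best value-per-unit is B at 42/5, and filling with it alone uses length 6×5=30. No mix of the others beats 6×42 = 252.

252 score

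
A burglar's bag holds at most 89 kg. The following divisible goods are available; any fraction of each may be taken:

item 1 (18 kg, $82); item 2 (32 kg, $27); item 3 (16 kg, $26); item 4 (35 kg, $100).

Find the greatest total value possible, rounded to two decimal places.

224.88

Take in order of value per unit:
- item 1 (82/18 per unit): all 18 → value 82, running total 82.00
- item 4 (100/35 per unit): all 35 → value 100, running total 182.00
- item 3 (26/16 per unit): all 16 → value 26, running total 208.00
- item 2 (27/32 per unit): 20 of 32 → value 20×27/32 = 16.8750, running total 224.88
Total 224.88.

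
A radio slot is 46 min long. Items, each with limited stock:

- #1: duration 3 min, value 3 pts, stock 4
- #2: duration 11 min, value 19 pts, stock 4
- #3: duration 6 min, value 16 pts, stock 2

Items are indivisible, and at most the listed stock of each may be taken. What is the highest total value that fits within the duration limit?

Top feasible selections:
- 3×#2 + 2×#3: duration 45, value 89
- 4×#1 + 2×#2 + 2×#3: duration 46, value 82
Best: 89 pts.

89 pts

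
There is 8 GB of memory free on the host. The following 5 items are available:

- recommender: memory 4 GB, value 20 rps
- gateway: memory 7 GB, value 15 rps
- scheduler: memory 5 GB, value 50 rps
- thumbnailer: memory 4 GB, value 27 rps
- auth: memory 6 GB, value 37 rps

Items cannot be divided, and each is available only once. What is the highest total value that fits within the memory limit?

Check high-value combinations within 8 GB:
- scheduler: memory 5, value 50
- recommender+thumbnailer: memory 4+4=8, value 20+27=47
- auth: memory 6, value 37
- thumbnailer: memory 4, value 27
- recommender: memory 4, value 20
Best: 50 rps.

50 rps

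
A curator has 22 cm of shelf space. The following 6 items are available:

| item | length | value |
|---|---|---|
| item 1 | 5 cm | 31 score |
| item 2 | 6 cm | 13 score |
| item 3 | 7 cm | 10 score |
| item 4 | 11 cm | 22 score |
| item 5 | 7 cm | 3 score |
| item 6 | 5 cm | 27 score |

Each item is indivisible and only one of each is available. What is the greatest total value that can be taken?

Check high-value combinations within 22 cm:
- item 1+item 4+item 6: length 5+11+5=21, value 31+22+27=80
- item 1+item 2+item 6: length 5+6+5=16, value 31+13+27=71
- item 1+item 3+item 6: length 5+7+5=17, value 31+10+27=68
- item 1+item 2+item 4: length 5+6+11=22, value 31+13+22=66
- item 2+item 4+item 6: length 6+11+5=22, value 13+22+27=62
Best: 80 score.

80 score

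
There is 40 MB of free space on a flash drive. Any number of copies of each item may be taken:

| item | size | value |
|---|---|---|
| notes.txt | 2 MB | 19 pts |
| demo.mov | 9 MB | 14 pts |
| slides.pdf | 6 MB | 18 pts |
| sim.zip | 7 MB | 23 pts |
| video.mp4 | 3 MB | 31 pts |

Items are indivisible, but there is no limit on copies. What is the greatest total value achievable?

Best value-per-unit is video.mp4 at 31/3; filling with it alone gives 13×31 = 403.
Optimal mix: 2×notes.txt + 12×video.mp4 → size 40, value 410.

410 pts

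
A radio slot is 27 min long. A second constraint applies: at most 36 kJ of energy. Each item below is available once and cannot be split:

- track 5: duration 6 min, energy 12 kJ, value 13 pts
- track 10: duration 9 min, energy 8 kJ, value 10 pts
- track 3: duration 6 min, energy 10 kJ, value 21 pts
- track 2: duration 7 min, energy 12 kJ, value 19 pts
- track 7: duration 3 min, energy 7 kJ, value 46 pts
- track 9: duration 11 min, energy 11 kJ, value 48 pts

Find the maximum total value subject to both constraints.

Feasible sets respecting both limits:
- track 3+track 7+track 9: duration 20, energy 28, value 115
- track 2+track 7+track 9: duration 21, energy 30, value 113
- track 5+track 7+track 9: duration 20, energy 30, value 107
Best: 115 pts.

115 pts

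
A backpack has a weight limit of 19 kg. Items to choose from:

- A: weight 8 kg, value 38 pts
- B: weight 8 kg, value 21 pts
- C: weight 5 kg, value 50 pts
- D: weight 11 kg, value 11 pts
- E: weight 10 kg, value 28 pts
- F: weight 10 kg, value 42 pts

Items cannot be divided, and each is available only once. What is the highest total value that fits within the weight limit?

Check high-value combinations within 19 kg:
- C+F: weight 5+10=15, value 50+42=92
- A+C: weight 8+5=13, value 38+50=88
- A+F: weight 8+10=18, value 38+42=80
Best: 92 pts.

92 pts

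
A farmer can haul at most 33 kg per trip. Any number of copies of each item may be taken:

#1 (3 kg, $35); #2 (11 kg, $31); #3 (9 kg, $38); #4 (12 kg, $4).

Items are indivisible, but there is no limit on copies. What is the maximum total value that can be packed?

Best value-per-unit is #1 at 35/3, and filling with it alone uses weight 11×3=33. No mix of the others beats 11×35 = 385.

$385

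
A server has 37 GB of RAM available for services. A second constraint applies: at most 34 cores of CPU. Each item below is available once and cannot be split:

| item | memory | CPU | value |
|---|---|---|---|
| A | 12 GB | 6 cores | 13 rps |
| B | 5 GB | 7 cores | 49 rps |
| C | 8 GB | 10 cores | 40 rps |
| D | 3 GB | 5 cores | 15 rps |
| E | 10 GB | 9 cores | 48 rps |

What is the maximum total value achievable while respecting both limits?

Feasible sets respecting both limits:
- B+C+D+E: memory 26, CPU 31, value 152
- A+B+C+E: memory 35, CPU 32, value 150
- B+C+E: memory 23, CPU 26, value 137
Best: 152 rps.

152 rps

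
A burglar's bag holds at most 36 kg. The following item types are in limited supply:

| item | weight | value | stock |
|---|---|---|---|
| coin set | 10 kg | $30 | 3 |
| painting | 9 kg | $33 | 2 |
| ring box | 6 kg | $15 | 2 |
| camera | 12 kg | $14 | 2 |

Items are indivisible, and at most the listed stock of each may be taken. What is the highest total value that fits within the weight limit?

$111

Top feasible selections:
- 1×coin set + 2×painting + 1×ring box: weight 34, value 111
- 2×coin set + 1×painting + 1×ring box: weight 35, value 108
- 3×coin set + 1×ring box: weight 36, value 105
Best: $111.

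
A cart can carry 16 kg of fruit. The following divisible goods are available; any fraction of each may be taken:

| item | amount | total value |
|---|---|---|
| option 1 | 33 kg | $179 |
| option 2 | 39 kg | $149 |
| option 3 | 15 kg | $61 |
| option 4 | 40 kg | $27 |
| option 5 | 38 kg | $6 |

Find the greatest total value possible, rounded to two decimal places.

Take in order of value per unit:
- option 1 (179/33 per unit): 16 of 33 → value 16×179/33 = 86.7879, running total 86.79
Total 86.79.

86.79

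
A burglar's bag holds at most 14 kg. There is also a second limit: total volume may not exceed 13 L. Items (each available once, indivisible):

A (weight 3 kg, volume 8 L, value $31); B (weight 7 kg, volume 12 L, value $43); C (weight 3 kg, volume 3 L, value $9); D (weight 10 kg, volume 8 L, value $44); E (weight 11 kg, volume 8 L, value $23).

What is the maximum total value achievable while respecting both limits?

Feasible sets respecting both limits:
- C+D: weight 13, volume 11, value 53
- D: weight 10, volume 8, value 44
- B: weight 7, volume 12, value 43
Best: $53.

$53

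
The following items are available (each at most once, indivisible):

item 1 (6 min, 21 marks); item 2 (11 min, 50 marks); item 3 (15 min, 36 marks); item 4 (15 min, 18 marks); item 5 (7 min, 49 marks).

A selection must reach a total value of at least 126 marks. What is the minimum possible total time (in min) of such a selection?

33

Subsets with value ≥ 126, sorted by total time:
- item 2+item 3+item 5: time 33, value 135
- item 1+item 2+item 3+item 5: time 39, value 156
Minimum time: 33 min.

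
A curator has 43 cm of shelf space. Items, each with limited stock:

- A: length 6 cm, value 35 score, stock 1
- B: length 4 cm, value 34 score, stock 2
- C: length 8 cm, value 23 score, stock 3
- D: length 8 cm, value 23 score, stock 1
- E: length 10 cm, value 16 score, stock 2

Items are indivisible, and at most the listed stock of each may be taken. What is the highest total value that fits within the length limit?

172 score

Best selections within length 43 and stock limits:
- 1×A + 2×B + 2×C + 1×D: length 38, value 172
- 1×A + 2×B + 3×C: length 38, value 172
- 1×A + 2×B + 1×C + 1×D + 1×E: length 40, value 165
Best: 172 score.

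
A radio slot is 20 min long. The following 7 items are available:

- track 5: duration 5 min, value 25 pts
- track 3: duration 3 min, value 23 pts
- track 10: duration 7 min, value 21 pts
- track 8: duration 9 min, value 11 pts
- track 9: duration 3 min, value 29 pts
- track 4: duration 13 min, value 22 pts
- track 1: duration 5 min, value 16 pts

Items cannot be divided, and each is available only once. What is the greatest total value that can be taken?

98 pts

This is a 0/1 knapsack; check combinations near the capacity.
- track 5+track 3+track 10+track 9: duration 5+3+7+3=18, value 25+23+21+29=98
- track 5+track 3+track 9+track 1: duration 5+3+3+5=16, value 25+23+29+16=93
- track 5+track 10+track 9+track 1: duration 5+7+3+5=20, value 25+21+29+16=91
- track 3+track 10+track 9+track 1: duration 3+7+3+5=18, value 23+21+29+16=89
Best: 98 pts.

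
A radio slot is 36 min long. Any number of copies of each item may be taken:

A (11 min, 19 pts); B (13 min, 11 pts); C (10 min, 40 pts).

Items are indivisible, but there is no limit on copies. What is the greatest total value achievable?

120 pts

Best value-per-unit is C at 40/10, and filling with it alone uses duration 3×10=30. No mix of the others beats 3×40 = 120.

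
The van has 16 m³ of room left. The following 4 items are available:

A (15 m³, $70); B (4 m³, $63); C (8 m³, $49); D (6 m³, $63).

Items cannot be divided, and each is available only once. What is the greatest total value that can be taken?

$126

This is a 0/1 knapsack; check combinations near the capacity.
- B+D: volume 4+6=10, value 63+63=126
- B+C: volume 4+8=12, value 63+49=112
- C+D: volume 8+6=14, value 49+63=112
Best: $126.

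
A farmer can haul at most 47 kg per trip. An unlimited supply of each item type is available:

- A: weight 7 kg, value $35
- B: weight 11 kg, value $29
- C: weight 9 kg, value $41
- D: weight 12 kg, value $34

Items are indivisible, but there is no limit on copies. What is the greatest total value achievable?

Best value-per-unit is A at 35/7; filling with it alone gives 6×35 = 210.
Optimal mix: 4×A + 2×C → weight 46, value 222.

$222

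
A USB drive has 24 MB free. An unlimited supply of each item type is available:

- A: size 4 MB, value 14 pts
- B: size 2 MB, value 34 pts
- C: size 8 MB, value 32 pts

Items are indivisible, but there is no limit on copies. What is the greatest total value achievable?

Best value-per-unit is B at 34/2, and filling with it alone uses size 12×2=24. No mix of the others beats 12×34 = 408.

408 pts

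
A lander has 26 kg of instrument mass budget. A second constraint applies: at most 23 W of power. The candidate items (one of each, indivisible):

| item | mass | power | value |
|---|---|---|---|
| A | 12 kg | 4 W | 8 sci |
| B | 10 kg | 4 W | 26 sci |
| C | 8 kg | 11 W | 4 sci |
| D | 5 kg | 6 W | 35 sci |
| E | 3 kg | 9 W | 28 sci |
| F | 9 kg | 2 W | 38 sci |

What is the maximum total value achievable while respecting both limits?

Feasible sets respecting both limits:
- D+E+F: mass 17, power 17, value 101
- B+D+F: mass 24, power 12, value 99
- B+E+F: mass 22, power 15, value 92
- B+D+E: mass 18, power 19, value 89
Best: 101 sci.

101 sci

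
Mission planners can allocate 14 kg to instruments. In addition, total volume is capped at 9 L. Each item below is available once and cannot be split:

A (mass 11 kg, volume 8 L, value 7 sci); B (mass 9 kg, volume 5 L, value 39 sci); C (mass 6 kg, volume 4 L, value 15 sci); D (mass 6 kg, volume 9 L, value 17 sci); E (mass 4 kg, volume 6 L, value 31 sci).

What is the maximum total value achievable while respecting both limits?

Feasible sets respecting both limits:
- B: mass 9, volume 5, value 39
- E: mass 4, volume 6, value 31
- D: mass 6, volume 9, value 17
- C: mass 6, volume 4, value 15
Best: 39 sci.

39 sci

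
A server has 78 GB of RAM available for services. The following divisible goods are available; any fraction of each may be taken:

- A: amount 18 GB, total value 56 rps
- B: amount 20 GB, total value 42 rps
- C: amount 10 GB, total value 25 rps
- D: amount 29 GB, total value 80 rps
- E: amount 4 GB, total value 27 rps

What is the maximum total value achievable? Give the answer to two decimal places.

Take in order of value per unit:
- E (27/4 per unit): all 4 → value 27, running total 27.00
- A (56/18 per unit): all 18 → value 56, running total 83.00
- D (80/29 per unit): all 29 → value 80, running total 163.00
- C (25/10 per unit): all 10 → value 25, running total 188.00
- B (42/20 per unit): 17 of 20 → value 17×42/20 = 35.7000, running total 223.70
Total 223.70.

223.70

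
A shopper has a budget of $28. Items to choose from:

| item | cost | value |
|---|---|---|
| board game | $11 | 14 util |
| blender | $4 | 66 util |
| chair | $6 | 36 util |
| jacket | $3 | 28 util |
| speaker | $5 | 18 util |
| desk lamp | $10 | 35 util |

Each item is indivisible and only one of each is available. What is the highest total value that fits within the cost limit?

Check high-value combinations within $28:
- blender+chair+jacket+speaker+desk lamp: cost 4+6+3+5+10=28, value 66+36+28+18+35=183
- blender+chair+jacket+desk lamp: cost 4+6+3+10=23, value 66+36+28+35=165
- blender+chair+speaker+desk lamp: cost 4+6+5+10=25, value 66+36+18+35=155
- blender+chair+jacket+speaker: cost 4+6+3+5=18, value 66+36+28+18=148
Best: 183 util.

183 util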